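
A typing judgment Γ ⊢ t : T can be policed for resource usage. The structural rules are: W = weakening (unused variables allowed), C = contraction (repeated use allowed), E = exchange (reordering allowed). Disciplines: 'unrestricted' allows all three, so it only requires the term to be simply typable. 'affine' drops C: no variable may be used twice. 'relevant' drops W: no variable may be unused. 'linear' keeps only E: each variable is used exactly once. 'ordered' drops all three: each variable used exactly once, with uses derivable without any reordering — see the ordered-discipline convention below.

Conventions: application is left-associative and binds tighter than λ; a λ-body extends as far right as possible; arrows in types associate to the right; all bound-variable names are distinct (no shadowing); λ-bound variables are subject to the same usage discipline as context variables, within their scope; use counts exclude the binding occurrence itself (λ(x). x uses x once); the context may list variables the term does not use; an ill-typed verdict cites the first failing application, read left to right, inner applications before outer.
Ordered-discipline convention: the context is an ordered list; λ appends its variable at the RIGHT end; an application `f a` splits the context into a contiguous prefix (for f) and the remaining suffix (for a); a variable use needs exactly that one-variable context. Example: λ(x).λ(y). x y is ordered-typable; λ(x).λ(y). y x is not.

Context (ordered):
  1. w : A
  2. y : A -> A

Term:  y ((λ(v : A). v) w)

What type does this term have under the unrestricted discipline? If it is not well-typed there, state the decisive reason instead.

term : A
usage: w=1; y=1; v (bound)=1
use order (left to right): y, v, w
typing: ✓ — A
across the five disciplines: ordered ✗ | linear ✓ | affine ✓ | relevant ✓ | unrestricted ✓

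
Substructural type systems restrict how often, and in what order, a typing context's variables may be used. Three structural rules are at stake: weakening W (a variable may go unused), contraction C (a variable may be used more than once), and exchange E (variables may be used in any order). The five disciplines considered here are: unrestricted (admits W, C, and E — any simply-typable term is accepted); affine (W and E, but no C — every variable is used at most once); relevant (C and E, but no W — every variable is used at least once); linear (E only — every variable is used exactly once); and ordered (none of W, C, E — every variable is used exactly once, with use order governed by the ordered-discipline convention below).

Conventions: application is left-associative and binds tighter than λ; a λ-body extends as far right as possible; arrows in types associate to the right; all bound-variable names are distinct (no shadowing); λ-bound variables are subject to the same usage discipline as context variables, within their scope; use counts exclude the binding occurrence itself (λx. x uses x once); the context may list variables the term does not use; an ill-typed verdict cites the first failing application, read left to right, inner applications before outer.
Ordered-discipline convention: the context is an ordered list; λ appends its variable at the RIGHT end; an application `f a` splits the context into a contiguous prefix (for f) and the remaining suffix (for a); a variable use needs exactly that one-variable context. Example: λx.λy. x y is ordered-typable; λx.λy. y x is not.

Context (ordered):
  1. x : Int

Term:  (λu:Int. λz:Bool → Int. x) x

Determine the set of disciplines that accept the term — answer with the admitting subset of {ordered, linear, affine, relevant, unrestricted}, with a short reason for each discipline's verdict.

admitted in: unrestricted
use counts: x ×2, u (λ-bound) ×0, z (λ-bound) ×0
use order (left to right): x, x
typing: the term checks, with type (Bool → Int) → Int
ordered ✗ (needs contraction — x ×2; needs weakening: u, z unused)
linear ✗ (needs contraction — x ×2; needs weakening: u, z unused)
affine ✗ (needs contraction — x ×2)
relevant ✗ (needs weakening: u, z unused)
unrestricted ✓ (typability at (Bool → Int) → Int is all that's needed)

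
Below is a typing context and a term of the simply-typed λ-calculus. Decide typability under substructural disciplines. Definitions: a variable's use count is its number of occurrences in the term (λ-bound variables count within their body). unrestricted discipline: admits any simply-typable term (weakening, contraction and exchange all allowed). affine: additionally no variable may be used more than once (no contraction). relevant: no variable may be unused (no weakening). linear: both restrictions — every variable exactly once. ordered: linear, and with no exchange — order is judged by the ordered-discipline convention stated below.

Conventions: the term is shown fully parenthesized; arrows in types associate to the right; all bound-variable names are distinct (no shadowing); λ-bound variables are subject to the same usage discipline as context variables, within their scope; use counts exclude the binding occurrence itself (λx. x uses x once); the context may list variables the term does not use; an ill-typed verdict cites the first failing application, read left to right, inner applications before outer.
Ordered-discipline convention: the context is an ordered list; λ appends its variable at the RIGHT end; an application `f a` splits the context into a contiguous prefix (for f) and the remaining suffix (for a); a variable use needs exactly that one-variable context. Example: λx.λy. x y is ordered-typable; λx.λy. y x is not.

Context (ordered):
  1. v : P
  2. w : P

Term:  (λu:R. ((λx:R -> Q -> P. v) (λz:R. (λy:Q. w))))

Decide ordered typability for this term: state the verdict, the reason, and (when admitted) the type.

no — u, x, z, y left unused
variable uses: v ×1, w ×1, u [bound] ×0, x [bound] ×0, z [bound] ×0, y [bound] ×0
left-to-right use order: v, w
typing: well-typed — term : R -> P
per-discipline verdicts: ordered ✗; linear ✗; affine ✓; relevant ✗; unrestricted ✓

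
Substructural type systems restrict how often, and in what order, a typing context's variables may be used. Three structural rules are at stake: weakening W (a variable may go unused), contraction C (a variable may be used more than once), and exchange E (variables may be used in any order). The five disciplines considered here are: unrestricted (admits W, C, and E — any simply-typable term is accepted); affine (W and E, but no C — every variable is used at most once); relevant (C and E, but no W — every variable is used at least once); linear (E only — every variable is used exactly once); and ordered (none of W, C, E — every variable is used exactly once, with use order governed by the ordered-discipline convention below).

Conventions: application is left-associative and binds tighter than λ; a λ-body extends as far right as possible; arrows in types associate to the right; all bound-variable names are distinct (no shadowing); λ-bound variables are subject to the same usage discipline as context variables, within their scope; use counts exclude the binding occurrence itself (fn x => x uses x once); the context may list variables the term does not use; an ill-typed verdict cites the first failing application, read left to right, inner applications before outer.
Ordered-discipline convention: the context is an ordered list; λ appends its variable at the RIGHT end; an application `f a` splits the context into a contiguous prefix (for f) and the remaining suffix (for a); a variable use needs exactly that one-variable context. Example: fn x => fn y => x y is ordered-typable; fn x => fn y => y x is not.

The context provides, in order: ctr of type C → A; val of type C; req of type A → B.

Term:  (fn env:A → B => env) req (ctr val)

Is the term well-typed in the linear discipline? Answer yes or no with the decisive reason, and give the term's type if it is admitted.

yes — single use per variable (ctr, val, req, env); term : B
use counts: ctr: 1×; val: 1×; req: 1×; env (bound): 1×
order of uses: env, req, ctr, val
typing: the term checks, with type B
summary: ordered ✗, linear ✓, affine ✓, relevant ✓, unrestricted ✓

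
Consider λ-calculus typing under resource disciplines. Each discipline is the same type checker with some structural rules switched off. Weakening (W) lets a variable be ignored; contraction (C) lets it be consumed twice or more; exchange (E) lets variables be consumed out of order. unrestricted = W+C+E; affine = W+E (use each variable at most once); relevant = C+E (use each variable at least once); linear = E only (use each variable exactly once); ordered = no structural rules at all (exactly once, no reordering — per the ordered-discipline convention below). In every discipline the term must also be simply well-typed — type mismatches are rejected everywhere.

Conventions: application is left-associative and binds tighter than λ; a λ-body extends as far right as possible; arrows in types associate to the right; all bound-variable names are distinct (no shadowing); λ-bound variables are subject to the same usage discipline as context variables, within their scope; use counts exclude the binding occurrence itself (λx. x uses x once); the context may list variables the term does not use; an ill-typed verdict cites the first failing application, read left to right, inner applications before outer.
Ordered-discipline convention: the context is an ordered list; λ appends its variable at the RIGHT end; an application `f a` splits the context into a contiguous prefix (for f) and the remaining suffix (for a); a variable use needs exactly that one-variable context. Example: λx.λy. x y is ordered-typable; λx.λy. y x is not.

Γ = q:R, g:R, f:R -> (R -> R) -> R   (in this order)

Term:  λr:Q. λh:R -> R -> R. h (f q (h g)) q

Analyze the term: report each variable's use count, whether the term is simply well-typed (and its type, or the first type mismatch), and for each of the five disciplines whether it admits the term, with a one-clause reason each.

variable uses: q=2, g=1, f=1, r [bound]=0, h [bound]=2
uses in reading order: h, f, q, h, g, q
typing: the term checks, with type Q -> (R -> R -> R) -> R
ordered: ✗ — needs contraction — q ×2, h ×2; r left unused
linear: ✗ — needs contraction — q ×2, h ×2; r left unused
affine: ✗ — needs contraction — q ×2, h ×2
relevant: ✗ — r left unused
unrestricted: ✓ — simply typable at Q -> (R -> R -> R) -> R; W, C, E all held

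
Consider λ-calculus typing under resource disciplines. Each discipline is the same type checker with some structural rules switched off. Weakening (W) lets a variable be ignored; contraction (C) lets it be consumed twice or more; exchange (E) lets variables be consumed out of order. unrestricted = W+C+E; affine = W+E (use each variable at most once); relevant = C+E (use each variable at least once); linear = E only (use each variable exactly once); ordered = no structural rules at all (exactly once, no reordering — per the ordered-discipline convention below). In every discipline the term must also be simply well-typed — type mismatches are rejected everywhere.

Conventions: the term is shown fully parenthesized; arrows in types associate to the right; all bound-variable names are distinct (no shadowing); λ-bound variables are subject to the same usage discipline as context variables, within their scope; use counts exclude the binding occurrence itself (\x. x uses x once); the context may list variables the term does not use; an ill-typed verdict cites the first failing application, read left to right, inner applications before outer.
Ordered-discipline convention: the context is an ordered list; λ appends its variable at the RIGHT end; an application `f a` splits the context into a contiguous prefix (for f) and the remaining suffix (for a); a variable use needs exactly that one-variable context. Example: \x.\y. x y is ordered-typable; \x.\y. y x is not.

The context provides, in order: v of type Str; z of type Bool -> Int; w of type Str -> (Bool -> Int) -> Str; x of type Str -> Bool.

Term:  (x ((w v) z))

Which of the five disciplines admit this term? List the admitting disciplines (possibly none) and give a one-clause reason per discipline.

admitting disciplines: linear, affine, relevant, unrestricted
variable uses: v: 1, z: 1, w: 1, x: 1
uses in reading order: x, w, v, z
typing: well-typed at Bool
ordered ✗ (use order x, w, v, z needs exchange)
linear ✓ (single use per variable (v, z, w, x))
affine ✓ (no duplicate uses among v, z, w, x)
relevant ✓ (v, z, w, x: all used, weakening unneeded)
unrestricted ✓ (typability at Bool is all that's needed)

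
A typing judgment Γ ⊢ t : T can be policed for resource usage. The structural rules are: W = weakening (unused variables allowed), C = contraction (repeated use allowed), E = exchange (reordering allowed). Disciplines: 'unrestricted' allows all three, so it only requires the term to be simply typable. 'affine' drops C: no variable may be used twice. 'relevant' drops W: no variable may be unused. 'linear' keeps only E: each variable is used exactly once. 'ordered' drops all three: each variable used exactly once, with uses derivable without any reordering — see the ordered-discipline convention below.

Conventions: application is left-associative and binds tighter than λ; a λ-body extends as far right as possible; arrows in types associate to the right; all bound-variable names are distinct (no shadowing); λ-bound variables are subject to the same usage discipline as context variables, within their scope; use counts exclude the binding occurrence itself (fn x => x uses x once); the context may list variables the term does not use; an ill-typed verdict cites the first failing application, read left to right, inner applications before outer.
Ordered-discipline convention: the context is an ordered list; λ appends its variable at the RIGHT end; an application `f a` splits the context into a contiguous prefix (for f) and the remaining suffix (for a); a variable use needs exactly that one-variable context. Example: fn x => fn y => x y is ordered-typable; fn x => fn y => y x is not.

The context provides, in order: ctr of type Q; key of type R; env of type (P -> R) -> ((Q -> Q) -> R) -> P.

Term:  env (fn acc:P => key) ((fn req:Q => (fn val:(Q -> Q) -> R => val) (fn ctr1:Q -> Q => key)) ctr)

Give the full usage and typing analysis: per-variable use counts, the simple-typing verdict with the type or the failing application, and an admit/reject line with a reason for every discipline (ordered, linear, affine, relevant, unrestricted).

variable uses: ctr: 1; key: 2; env: 1; acc (λ-bound): 0; req (λ-bound): 0; val (λ-bound): 1; ctr1 (λ-bound): 0
uses in reading order: env, key, val, key, ctr
typing: well-typed at P
ordered: ✗ — needs contraction — key ×2; needs weakening: acc, req, ctr1 unused
linear: ✗ — needs contraction — key ×2; needs weakening: acc, req, ctr1 unused
affine: ✗ — needs contraction — key ×2
relevant: ✗ — needs weakening: acc, req, ctr1 unused
unrestricted: ✓ — well-typed at P; no restrictions here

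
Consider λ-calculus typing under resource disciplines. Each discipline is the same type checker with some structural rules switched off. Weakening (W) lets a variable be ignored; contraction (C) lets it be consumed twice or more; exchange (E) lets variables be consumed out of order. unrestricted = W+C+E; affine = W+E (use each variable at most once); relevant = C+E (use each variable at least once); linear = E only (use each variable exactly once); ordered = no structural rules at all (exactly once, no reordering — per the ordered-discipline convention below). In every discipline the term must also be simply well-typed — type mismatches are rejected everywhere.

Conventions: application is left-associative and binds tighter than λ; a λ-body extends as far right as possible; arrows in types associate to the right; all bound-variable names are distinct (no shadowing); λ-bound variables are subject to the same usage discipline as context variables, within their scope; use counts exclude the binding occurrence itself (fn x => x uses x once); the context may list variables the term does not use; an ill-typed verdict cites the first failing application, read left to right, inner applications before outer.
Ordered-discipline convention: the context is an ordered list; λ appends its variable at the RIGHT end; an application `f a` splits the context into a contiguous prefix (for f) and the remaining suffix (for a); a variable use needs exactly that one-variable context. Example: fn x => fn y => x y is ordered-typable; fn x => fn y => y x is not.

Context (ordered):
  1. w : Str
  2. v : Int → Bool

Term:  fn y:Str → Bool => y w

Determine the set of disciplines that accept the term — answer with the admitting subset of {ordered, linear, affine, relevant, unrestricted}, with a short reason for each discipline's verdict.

admitted by: affine, unrestricted
usage: w: 1×; v: 0×; y [bound]: 1×
order of uses: y, w
typing: well-typed at (Str → Bool) → Bool
ordered: ✗ — v left unused
linear: ✗ — v left unused
affine: ✓ — none of w, v, y used more than once
relevant: ✗ — v left unused
unrestricted: ✓ — simply typable at (Str → Bool) → Bool; W, C, E all held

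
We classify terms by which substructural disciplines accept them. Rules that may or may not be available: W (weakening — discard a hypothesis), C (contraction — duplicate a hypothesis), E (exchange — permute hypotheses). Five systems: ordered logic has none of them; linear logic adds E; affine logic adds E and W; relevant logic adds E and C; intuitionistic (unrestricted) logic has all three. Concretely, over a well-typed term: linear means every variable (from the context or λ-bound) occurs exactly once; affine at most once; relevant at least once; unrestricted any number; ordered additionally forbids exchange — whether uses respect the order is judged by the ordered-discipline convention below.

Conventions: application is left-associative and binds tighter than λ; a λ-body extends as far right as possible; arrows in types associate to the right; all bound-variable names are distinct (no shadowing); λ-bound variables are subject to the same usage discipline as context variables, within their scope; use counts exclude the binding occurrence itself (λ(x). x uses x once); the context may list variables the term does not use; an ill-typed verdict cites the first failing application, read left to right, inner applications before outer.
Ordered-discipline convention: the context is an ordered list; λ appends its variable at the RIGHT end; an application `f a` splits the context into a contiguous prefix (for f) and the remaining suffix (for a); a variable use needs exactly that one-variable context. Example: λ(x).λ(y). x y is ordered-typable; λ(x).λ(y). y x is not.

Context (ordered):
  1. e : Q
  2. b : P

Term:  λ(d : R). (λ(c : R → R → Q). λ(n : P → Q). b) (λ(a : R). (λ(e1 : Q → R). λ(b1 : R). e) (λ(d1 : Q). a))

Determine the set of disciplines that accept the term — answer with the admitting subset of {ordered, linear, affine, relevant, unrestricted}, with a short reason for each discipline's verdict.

admitted in: affine, unrestricted
usage: e=1, b=1, d [bound]=0, c [bound]=0, n [bound]=0, a [bound]=1, e1 [bound]=0, b1 [bound]=0, d1 [bound]=0
uses in reading order: b, e, a
typing: well-typed at R → (P → Q) → P
ordered: ✗, d, c, n, e1, b1, d1 never used (weakening)
linear: ✗, d, c, n, e1, b1, d1 never used (weakening)
affine: ✓, none of e, b, d, c, n, a, e1, b1, d1 used more than once
relevant: ✗, d, c, n, e1, b1, d1 never used (weakening)
unrestricted: ✓, simply typable at R → (P → Q) → P; W, C, E all held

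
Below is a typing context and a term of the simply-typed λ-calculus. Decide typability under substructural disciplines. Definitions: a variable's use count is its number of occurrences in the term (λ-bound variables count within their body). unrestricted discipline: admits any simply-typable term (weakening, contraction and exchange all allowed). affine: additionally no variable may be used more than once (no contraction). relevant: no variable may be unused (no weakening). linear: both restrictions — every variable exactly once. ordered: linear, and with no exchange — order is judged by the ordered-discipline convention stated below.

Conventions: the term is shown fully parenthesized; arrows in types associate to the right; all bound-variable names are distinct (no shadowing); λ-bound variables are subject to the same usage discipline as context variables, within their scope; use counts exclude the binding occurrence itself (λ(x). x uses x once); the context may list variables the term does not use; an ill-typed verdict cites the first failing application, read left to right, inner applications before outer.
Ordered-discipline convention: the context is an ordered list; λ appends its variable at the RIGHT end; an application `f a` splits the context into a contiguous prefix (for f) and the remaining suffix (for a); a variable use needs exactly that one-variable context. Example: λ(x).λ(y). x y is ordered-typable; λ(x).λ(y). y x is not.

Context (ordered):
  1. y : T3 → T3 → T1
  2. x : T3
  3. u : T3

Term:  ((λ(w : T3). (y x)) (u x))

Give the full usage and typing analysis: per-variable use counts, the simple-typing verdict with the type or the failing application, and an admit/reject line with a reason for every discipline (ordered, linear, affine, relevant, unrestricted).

counts: y ×1; x ×2; u ×1; w [bound] ×0
uses in reading order: y, x, u, x
typing: ill-typed: non-arrow in function slot: T3
ordered ✗ (a type mismatch blocks all five)
linear ✗ (the type mismatch rejects it)
affine ✗ (not simply typable)
relevant ✗ (fails simple typing)
unrestricted ✗ (a type mismatch blocks all five)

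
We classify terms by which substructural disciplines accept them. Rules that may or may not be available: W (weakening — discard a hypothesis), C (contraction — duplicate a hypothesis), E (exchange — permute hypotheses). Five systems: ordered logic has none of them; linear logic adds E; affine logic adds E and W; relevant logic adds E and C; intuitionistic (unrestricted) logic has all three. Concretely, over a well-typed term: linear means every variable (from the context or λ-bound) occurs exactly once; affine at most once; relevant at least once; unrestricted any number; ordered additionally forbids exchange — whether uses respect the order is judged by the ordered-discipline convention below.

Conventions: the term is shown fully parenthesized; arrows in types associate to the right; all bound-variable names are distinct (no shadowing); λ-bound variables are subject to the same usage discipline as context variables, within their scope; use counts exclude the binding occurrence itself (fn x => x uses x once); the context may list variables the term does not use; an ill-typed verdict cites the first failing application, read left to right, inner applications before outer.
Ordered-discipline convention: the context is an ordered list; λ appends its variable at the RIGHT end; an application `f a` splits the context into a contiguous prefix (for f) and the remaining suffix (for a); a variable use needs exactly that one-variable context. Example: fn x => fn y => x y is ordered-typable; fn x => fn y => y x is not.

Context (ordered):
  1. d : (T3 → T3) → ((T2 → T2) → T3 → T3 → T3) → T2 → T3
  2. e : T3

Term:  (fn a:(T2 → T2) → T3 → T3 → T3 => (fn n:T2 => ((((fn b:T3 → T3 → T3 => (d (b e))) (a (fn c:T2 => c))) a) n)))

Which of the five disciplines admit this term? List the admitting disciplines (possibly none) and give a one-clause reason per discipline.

admitted by: relevant, unrestricted
use counts: d=1; e=1; a (λ-bound)=2; n (λ-bound)=1; b (λ-bound)=1; c (λ-bound)=1
left-to-right use order: d, b, e, a, c, a, n
typing: ✓ — ((T2 → T2) → T3 → T3 → T3) → T2 → T3
ordered: ✗, uses contraction: a ×2
linear: ✗, uses contraction: a ×2
affine: ✗, uses contraction: a ×2
relevant: ✓, at least one use each (d, e, a, n, b, c)
unrestricted: ✓, type-checks (((T2 → T2) → T3 → T3 → T3) → T2 → T3) and nothing is barred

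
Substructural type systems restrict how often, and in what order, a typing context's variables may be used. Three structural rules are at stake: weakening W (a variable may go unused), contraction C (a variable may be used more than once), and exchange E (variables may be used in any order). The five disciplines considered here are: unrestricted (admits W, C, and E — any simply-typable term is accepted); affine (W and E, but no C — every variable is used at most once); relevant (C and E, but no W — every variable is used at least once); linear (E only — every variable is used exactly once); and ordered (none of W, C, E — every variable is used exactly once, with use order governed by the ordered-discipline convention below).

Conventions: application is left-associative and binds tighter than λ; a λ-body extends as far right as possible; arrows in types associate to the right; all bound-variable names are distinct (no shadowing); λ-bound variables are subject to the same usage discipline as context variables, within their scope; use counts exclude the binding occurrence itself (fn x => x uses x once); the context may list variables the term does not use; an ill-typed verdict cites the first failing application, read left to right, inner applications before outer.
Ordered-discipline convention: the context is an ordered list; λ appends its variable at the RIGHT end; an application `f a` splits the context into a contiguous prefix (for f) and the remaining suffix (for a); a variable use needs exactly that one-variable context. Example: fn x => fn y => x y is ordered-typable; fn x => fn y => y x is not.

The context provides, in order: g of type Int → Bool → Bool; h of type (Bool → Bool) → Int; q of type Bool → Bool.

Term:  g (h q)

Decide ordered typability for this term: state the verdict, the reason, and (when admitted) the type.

yes — g, h, q: once each, no exchange needed; term : Bool → Bool
variable uses: g: 1, h: 1, q: 1
order of uses: g, h, q
typing: the term checks, with type Bool → Bool
all disciplines: ordered ✓, linear ✓, affine ✓, relevant ✓, unrestricted ✓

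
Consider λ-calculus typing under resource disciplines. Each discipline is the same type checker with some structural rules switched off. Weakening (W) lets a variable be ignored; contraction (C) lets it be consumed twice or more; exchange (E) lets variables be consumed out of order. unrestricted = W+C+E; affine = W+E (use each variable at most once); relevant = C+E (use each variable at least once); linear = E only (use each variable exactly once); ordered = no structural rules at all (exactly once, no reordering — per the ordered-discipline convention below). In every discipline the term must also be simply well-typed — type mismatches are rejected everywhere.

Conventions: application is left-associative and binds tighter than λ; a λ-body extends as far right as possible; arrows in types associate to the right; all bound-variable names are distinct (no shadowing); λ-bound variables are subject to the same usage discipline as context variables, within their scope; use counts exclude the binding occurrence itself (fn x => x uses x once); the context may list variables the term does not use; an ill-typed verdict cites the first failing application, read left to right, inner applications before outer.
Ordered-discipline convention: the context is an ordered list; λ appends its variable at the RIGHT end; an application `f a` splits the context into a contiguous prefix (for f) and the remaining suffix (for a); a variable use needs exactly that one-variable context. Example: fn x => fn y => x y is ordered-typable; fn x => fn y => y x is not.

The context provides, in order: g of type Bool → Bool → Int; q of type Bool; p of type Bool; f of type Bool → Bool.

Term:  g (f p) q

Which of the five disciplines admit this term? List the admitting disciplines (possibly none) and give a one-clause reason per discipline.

admitted in: linear, affine, relevant, unrestricted
counts: g=1, q=1, p=1, f=1
uses in reading order: g, f, p, q
typing: ✓ — Int
ordered ✗ (no ordered split (uses run g, f, p, q))
linear ✓ (single use per variable (g, q, p, f))
affine ✓ (g, q, p, f: no repeats, contraction unneeded)
relevant ✓ (none of g, q, p, f goes unused)
unrestricted ✓ (type-checks (Int) and nothing is barred)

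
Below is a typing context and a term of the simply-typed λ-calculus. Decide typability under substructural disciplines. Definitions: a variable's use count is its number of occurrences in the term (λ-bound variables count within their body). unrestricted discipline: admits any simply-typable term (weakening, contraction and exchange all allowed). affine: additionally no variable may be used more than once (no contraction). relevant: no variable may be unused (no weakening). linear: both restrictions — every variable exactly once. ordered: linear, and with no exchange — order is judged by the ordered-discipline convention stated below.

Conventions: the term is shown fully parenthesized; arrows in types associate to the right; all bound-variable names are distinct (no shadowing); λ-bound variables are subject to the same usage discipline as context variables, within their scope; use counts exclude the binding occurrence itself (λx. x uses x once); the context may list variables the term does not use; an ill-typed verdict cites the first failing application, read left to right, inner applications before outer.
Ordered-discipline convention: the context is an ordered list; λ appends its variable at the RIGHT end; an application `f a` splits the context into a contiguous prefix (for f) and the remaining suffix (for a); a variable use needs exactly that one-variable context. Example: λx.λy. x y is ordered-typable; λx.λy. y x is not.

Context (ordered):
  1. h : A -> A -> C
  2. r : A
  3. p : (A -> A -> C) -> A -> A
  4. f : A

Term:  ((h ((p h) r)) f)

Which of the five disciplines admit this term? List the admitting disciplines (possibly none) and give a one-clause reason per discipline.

accepted by: relevant, unrestricted
usage: h: 2, r: 1, p: 1, f: 1
left-to-right use order: h, p, h, r, f
typing: well-typed — term : C
ordered: ✗ — uses contraction: h ×2
linear: ✗ — uses contraction: h ×2
affine: ✗ — uses contraction: h ×2
relevant: ✓ — every one of h, r, p, f appears
unrestricted: ✓ — typability at C is all that's needed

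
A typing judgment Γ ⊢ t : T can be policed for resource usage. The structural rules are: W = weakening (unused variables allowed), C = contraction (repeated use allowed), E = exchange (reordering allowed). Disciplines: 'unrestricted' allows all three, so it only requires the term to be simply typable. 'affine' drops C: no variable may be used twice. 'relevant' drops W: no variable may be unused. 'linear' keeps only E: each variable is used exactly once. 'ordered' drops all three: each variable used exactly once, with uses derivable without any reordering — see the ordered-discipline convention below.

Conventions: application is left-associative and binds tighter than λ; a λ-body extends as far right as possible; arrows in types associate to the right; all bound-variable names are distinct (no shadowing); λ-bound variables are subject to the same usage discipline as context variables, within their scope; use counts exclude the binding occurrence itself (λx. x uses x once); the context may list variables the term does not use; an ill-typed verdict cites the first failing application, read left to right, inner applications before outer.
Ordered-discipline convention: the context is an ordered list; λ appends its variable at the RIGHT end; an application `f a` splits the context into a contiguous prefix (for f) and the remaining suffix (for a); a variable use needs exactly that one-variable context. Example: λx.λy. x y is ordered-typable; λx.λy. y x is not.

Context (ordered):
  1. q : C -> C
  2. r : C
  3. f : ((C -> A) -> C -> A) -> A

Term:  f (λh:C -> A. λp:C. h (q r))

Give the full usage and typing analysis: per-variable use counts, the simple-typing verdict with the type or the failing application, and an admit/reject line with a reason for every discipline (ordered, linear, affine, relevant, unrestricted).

variable uses: q ×1; r ×1; f ×1; h [bound] ×1; p [bound] ×0
order of uses: f, h, q, r
typing: ✓ — A
ordered: ✗ — p left unused
linear: ✗ — p left unused
affine: ✓ — at most one use each (q, r, f, h, p)
relevant: ✗ — p left unused
unrestricted: ✓ — well-typed at A; no restrictions here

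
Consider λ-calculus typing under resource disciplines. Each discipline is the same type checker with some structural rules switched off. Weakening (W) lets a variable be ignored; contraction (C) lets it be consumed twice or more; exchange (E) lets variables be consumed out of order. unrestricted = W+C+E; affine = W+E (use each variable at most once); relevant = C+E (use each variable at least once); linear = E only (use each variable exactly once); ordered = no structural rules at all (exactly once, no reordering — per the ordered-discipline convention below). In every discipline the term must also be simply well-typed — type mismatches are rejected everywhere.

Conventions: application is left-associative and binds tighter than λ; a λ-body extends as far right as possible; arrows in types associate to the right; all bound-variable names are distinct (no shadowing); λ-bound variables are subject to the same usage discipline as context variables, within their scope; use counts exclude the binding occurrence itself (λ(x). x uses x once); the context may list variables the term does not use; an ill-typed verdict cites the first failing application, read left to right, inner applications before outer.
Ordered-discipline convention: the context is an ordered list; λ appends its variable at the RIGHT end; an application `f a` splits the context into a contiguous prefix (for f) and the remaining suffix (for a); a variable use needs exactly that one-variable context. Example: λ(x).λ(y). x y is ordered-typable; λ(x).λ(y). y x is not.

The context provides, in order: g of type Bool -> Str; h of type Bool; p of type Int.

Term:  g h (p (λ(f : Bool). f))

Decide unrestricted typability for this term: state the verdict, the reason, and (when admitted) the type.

no — a type mismatch blocks all five
counts: g=1; h=1; p=1; f (λ-bound)=1
order of uses: g, h, p, f
typing: ill-typed: non-function type Int applied to an argument
all disciplines: ordered ✗, linear ✗, affine ✗, relevant ✗, unrestricted ✗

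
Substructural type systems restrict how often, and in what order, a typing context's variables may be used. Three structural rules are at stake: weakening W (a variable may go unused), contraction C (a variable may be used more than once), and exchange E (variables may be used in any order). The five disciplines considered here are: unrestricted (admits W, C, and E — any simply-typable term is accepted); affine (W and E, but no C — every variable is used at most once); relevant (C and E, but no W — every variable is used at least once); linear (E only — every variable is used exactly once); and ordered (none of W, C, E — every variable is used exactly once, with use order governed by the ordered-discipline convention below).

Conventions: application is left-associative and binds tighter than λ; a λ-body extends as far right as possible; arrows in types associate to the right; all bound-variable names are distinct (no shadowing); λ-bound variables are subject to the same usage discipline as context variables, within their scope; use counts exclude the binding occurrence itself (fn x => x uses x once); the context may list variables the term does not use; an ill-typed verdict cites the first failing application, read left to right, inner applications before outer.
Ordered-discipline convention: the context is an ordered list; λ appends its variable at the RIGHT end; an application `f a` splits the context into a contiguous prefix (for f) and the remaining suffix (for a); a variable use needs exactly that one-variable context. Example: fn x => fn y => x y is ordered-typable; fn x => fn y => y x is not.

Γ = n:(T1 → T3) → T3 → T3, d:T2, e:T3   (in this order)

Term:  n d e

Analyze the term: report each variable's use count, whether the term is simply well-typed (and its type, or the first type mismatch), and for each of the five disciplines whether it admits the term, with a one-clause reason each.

counts: n: 1; d: 1; e: 1
left-to-right use order: n, d, e
typing: ill-typed: a function awaiting T1 → T3 gets T2
ordered: ✗, a type mismatch blocks all five
linear: ✗, the type mismatch rejects it
affine: ✗, not simply typable
relevant: ✗, fails simple typing
unrestricted: ✗, a type mismatch blocks all five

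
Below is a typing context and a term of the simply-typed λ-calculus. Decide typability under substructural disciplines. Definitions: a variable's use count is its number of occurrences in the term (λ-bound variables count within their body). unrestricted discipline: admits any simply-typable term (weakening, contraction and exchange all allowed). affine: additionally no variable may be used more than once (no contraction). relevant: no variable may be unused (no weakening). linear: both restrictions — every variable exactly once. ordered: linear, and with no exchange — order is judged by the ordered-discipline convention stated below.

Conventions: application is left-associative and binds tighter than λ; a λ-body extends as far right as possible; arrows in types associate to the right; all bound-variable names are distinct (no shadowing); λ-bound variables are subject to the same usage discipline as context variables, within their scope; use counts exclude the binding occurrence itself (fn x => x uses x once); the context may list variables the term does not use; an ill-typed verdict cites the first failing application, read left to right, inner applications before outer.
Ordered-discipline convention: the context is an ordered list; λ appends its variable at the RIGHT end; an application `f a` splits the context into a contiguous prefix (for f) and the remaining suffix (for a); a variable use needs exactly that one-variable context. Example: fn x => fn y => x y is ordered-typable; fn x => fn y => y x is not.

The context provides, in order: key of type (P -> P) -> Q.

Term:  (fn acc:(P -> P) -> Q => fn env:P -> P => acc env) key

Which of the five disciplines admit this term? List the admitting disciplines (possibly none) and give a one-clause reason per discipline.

admitted in: ordered, linear, affine, relevant, unrestricted
usage: key=1; acc (bound)=1; env (bound)=1
use order (left to right): acc, env, key
typing: the term checks, with type (P -> P) -> Q
ordered: ✓ — one use each (key, acc, env); ordered split holds
linear: ✓ — single use per variable (key, acc, env)
affine: ✓ — at most one use each (key, acc, env)
relevant: ✓ — key, acc, env: all used, weakening unneeded
unrestricted: ✓ — typability at (P -> P) -> Q is all that's needed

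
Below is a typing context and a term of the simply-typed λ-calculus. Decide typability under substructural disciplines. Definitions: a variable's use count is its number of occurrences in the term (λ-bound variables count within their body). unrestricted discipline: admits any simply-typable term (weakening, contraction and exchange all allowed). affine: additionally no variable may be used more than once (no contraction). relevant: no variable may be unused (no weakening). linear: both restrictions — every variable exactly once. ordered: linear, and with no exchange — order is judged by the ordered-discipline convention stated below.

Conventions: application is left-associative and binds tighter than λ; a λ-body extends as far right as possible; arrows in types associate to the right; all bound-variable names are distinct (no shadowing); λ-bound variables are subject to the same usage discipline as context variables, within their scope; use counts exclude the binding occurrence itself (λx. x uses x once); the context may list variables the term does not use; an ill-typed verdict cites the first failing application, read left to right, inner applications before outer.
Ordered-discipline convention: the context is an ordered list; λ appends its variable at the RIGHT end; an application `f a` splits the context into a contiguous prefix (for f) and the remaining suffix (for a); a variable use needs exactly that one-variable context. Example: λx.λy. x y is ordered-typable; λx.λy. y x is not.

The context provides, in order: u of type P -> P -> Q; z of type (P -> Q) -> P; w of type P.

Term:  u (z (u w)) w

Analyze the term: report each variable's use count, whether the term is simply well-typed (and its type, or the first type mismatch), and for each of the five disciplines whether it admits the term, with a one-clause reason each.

variable uses: u: 2×; z: 1×; w: 2×
use order (left to right): u, z, u, w, w
typing: well-typed — term : Q
ordered: ✗ — repeated use of u ×2, w ×2
linear: ✗ — repeated use of u ×2, w ×2
affine: ✗ — repeated use of u ×2, w ×2
relevant: ✓ — at least one use each (u, z, w)
unrestricted: ✓ — simply typable at Q; W, C, E all held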